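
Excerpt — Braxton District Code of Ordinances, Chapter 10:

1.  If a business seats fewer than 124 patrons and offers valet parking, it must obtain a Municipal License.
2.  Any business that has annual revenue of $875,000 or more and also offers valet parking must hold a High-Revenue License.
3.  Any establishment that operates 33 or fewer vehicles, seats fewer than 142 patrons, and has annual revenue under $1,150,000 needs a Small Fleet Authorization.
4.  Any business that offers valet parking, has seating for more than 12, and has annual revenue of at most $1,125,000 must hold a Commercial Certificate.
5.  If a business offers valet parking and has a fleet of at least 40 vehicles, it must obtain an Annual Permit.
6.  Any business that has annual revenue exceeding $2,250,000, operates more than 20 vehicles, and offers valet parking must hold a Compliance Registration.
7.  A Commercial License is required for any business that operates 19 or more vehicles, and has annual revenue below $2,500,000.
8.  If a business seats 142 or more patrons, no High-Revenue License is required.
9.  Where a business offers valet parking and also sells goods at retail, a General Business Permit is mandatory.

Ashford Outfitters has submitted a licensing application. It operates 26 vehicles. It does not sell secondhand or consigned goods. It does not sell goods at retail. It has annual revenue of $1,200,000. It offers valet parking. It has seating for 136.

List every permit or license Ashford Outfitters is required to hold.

1. seating 136 ≥ 124; offers valet parking → Municipal License not required.
2. revenue $1,200,000 ≥ $875,000; offers valet parking → High-Revenue License required.
3. vehicles 26 ≤ 33; seating 136 < 142; revenue $1,200,000 ≥ $1,150,000 → Small Fleet Authorization not required.
4. offers valet parking; seating 136 > 12; revenue $1,200,000 > $1,125,000 → Commercial Certificate not required.
5. offers valet parking; vehicles 26 < 40 → Annual Permit not required.
6. revenue $1,200,000 ≤ $2,250,000; vehicles 26 > 20; offers valet parking → Compliance Registration not required.
7. vehicles 26 ≥ 19; revenue $1,200,000 < $2,500,000 → Commercial License required.
8. seating 136 < 142 → High-Revenue License exemption does not apply.
9. offers valet parking; does not sell goods at retail → General Business Permit not required.

Commercial License, High-Revenue License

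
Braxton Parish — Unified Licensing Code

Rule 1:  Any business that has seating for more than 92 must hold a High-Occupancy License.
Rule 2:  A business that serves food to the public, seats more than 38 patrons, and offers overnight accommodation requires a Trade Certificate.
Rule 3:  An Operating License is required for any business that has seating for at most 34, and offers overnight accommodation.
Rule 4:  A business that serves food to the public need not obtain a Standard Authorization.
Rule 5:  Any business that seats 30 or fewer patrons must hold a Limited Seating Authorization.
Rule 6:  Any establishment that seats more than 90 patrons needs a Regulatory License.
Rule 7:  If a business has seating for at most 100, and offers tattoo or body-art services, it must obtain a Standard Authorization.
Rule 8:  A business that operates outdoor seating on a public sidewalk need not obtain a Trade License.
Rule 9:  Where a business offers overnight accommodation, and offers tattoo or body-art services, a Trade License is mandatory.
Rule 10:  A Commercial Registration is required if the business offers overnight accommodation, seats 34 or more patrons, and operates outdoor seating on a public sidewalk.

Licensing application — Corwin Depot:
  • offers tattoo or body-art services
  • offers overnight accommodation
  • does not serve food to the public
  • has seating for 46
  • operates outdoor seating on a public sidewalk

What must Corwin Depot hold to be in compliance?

Rule 1: seating 46 ≤ 92 → High-Occupancy License not required.
Rule 2: does not serve food to the public; seating 46 > 38; offers overnight accommodation → Trade Certificate not required.
Rule 3: seating 46 > 34; offers overnight accommodation → Operating License not required.
Rule 4: does not serve food to the public → Standard Authorization exemption does not apply.
Rule 5: seating 46 > 30 → Limited Seating Authorization not required.
Rule 6: seating 46 ≤ 90 → Regulatory License not required.
Rule 7: seating 46 ≤ 100; offers tattoo or body-art services → Standard Authorization required.
Rule 8: operates outdoor seating on a public sidewalk → exempt from Trade License.
Rule 9: offers overnight accommodation; offers tattoo or body-art services → Trade License required.
Rule 10: offers overnight accommodation; seating 46 ≥ 34; operates outdoor seating on a public sidewalk → Commercial Registration required.

Commercial Registration, Standard Authorization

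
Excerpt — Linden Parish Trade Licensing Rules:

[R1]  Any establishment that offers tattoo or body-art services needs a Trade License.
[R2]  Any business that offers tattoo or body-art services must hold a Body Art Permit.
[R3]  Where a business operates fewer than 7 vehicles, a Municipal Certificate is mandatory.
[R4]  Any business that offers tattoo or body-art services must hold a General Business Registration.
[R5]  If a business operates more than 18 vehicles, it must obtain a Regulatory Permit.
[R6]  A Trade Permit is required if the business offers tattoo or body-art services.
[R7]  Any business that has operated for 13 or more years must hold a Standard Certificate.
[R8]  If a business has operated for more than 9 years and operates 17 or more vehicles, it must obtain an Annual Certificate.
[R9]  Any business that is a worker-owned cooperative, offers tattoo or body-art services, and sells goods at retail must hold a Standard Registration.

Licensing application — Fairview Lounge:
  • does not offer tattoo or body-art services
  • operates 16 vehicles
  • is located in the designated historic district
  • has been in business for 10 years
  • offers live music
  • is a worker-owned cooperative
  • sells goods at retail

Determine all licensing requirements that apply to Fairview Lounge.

[R1] does not offer tattoo or body-art services → Trade License not required.
[R2] does not offer tattoo or body-art services → Body Art Permit not required.
[R3] vehicles 16 ≥ 7 → Municipal Certificate not required.
[R4] does not offer tattoo or body-art services → General Business Registration not required.
[R5] vehicles 16 ≤ 18 → Regulatory Permit not required.
[R6] does not offer tattoo or body-art services → Trade Permit not required.
[R7] years in business 10 < 13 → Standard Certificate not required.
[R8] years in business 10 > 9; vehicles 16 < 17 → Annual Certificate not required.
[R9] is a worker-owned cooperative; does not offer tattoo or body-art services; sells goods at retail → Standard Registration not required.

None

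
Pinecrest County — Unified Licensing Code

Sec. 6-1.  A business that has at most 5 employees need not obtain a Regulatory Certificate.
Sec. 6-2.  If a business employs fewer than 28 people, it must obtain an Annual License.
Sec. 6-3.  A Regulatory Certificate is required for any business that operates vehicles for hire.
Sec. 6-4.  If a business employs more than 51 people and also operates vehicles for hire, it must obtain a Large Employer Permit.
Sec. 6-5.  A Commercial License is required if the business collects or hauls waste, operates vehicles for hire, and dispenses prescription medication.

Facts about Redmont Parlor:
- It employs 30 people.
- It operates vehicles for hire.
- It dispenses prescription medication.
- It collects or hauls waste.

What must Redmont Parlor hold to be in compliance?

Sec. 6-1. employees 30 > 5 → Regulatory Certificate exemption does not apply.
Sec. 6-2. employees 30 ≥ 28 → Annual License not required.
Sec. 6-3. operates vehicles for hire → Regulatory Certificate required.
Sec. 6-4. employees 30 ≤ 51; operates vehicles for hire → Large Employer Permit not required.
Sec. 6-5. collects or hauls waste; operates vehicles for hire; dispenses prescription medication → Commercial License required.

Commercial License, Regulatory Certificate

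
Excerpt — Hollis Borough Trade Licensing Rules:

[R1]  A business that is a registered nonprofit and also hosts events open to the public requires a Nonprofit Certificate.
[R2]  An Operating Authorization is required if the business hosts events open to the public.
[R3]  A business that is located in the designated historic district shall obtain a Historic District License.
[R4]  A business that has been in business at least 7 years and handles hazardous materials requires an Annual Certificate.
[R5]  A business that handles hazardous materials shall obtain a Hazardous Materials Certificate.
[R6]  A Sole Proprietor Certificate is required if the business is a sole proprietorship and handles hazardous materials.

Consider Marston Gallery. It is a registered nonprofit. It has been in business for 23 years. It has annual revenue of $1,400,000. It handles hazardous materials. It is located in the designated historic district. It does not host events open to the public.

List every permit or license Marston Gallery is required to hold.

[R1] is a registered nonprofit; does not host events open to the public → Nonprofit Certificate not required.
[R2] does not host events open to the public → Operating Authorization not required.
[R3] is located in the designated historic district → Historic District License required.
[R4] years in business 23 ≥ 7; handles hazardous materials → Annual Certificate required.
[R5] handles hazardous materials → Hazardous Materials Certificate required.
[R6] is a registered nonprofit (not: is a sole proprietorship); handles hazardous materials → Sole Proprietor Certificate not required.

Annual Certificate, Hazardous Materials Certificate, Historic District License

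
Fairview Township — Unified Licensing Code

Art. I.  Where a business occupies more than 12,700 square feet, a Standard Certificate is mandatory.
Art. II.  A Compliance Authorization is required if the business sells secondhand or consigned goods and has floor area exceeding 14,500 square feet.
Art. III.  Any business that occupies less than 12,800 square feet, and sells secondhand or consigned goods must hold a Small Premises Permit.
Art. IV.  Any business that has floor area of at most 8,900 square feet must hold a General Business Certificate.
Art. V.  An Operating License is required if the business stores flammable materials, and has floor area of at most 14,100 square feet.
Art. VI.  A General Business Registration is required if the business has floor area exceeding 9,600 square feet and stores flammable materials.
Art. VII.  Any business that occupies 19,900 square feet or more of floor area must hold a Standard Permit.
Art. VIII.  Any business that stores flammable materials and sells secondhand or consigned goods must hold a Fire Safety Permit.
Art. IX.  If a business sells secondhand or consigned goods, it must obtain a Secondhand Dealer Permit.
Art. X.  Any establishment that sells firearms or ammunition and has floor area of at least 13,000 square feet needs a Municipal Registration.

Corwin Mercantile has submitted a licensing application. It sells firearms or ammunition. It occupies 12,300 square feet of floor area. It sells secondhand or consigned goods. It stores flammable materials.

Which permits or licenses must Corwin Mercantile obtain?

Fire Safety Permit, General Business Registration, Operating License, Secondhand Dealer Permit, Small Premises Permit

Art. I. floor area 12,300 square feet ≤ 12,700 square feet → Standard Certificate not required.
Art. II. sells secondhand or consigned goods; floor area 12,300 square feet ≤ 14,500 square feet → Compliance Authorization not required.
Art. III. floor area 12,300 square feet < 12,800 square feet; sells secondhand or consigned goods → Small Premises Permit required.
Art. IV. floor area 12,300 square feet > 8,900 square feet → General Business Certificate not required.
Art. V. stores flammable materials; floor area 12,300 square feet ≤ 14,100 square feet → Operating License required.
Art. VI. floor area 12,300 square feet > 9,600 square feet; stores flammable materials → General Business Registration required.
Art. VII. floor area 12,300 square feet < 19,900 square feet → Standard Permit not required.
Art. VIII. stores flammable materials; sells secondhand or consigned goods → Fire Safety Permit required.
Art. IX. sells secondhand or consigned goods → Secondhand Dealer Permit required.
Art. X. sells firearms or ammunition; floor area 12,300 square feet < 13,000 square feet → Municipal Registration not required.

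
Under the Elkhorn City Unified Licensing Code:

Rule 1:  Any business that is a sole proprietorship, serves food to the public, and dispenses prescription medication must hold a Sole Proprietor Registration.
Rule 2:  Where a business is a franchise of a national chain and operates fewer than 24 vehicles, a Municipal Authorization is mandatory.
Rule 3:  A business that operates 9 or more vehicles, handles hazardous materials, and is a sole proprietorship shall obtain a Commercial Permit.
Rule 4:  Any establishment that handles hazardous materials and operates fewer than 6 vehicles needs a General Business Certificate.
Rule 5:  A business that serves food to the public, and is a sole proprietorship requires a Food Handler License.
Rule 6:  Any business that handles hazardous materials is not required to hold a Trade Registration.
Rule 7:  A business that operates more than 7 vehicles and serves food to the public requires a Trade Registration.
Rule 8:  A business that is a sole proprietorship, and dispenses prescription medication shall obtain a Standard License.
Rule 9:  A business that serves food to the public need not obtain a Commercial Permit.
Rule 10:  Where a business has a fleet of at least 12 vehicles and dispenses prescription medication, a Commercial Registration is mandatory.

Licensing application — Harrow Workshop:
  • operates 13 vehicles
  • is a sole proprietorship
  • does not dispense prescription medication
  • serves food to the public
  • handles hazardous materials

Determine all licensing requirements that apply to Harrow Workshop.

Food Handler License

Rule 1: is a sole proprietorship; serves food to the public; does not dispense prescription medication → Sole Proprietor Registration not required.
Rule 2: is a sole proprietorship (not: is a franchise of a national chain); vehicles 13 < 24 → Municipal Authorization not required.
Rule 3: vehicles 13 ≥ 9; handles hazardous materials; is a sole proprietorship → Commercial Permit required.
Rule 4: handles hazardous materials; vehicles 13 ≥ 6 → General Business Certificate not required.
Rule 5: serves food to the public; is a sole proprietorship → Food Handler License required.
Rule 6: handles hazardous materials → exempt from Trade Registration.
Rule 7: vehicles 13 > 7; serves food to the public → Trade Registration required.
Rule 8: is a sole proprietorship; does not dispense prescription medication → Standard License not required.
Rule 9: serves food to the public → exempt from Commercial Permit.
Rule 10: vehicles 13 ≥ 12; does not dispense prescription medication → Commercial Registration not required.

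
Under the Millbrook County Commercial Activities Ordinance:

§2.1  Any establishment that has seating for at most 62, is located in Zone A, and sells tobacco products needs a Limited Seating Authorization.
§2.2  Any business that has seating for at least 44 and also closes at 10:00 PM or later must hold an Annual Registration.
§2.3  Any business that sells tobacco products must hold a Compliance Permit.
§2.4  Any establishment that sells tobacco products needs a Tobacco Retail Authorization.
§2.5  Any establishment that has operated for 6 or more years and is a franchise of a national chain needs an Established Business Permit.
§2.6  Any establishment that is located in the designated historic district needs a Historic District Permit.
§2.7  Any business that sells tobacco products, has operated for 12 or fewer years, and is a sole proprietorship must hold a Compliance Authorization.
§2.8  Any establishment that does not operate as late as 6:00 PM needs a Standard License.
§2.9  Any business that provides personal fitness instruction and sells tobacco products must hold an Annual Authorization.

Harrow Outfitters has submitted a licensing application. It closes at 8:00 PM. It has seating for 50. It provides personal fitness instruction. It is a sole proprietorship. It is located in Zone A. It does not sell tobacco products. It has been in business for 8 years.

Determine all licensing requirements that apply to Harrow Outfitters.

§2.1 seating 50 ≤ 62; is located in Zone A; does not sell tobacco products → Limited Seating Authorization not required.
§2.2 seating 50 ≥ 44; closes 8:00 PM, at/before 10:00 PM → Annual Registration not required.
§2.3 does not sell tobacco products → Compliance Permit not required.
§2.4 does not sell tobacco products → Tobacco Retail Authorization not required.
§2.5 years in business 8 ≥ 6; is a sole proprietorship (not: is a franchise of a national chain) → Established Business Permit not required.
§2.6 is located in Zone A (not: is located in the designated historic district) → Historic District Permit not required.
§2.7 does not sell tobacco products; years in business 8 ≤ 12; is a sole proprietorship → Compliance Authorization not required.
§2.8 closes 8:00 PM, after 6:00 PM → Standard License not required.
§2.9 provides personal fitness instruction; does not sell tobacco products → Annual Authorization not required.

None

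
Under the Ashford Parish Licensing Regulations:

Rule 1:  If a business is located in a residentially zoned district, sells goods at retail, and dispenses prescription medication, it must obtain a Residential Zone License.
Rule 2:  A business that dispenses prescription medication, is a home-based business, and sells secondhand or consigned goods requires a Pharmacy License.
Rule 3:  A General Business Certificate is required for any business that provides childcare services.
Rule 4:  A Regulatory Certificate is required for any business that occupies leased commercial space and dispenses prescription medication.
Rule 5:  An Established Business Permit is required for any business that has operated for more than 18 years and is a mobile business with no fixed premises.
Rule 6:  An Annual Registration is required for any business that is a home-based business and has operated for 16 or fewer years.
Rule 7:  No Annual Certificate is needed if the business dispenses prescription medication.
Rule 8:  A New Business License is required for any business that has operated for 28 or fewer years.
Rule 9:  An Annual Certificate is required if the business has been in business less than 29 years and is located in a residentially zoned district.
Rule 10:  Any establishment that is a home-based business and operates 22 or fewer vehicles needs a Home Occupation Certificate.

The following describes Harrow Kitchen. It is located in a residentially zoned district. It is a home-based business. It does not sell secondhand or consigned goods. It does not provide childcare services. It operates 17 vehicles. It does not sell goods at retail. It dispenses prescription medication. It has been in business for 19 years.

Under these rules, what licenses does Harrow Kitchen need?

Rule 1: is located in a residentially zoned district; does not sell goods at retail; dispenses prescription medication → Residential Zone License not required.
Rule 2: dispenses prescription medication; is a home-based business; does not sell secondhand or consigned goods → Pharmacy License not required.
Rule 3: does not provide childcare services → General Business Certificate not required.
Rule 4: is a home-based business (not: occupies leased commercial space); dispenses prescription medication → Regulatory Certificate not required.
Rule 5: years in business 19 > 18; is a home-based business (not: is a mobile business with no fixed premises) → Established Business Permit not required.
Rule 6: is a home-based business; years in business 19 > 16 → Annual Registration not required.
Rule 7: dispenses prescription medication → exempt from Annual Certificate.
Rule 8: years in business 19 ≤ 28 → New Business License required.
Rule 9: years in business 19 < 29; is located in a residentially zoned district → Annual Certificate required.
Rule 10: is a home-based business; vehicles 17 ≤ 22 → Home Occupation Certificate required.

Home Occupation Certificate, New Business License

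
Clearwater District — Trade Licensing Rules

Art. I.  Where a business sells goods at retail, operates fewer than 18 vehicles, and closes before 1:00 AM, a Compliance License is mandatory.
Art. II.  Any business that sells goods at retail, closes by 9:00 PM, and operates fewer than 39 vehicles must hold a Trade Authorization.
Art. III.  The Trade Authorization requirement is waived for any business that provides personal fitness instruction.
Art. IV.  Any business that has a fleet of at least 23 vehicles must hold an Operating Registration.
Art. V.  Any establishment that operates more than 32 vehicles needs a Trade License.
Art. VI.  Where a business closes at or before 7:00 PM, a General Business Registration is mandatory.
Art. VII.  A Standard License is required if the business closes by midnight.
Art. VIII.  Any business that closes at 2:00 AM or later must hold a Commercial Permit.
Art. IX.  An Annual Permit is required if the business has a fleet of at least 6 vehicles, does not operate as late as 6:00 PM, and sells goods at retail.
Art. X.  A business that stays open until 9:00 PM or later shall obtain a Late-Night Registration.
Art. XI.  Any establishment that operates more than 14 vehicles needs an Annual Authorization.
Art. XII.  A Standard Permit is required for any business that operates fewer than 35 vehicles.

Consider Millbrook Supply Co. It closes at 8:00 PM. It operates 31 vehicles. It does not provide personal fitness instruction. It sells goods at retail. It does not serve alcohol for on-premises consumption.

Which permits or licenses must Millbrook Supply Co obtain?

Annual Authorization, Operating Registration, Standard License, Standard Permit, Trade Authorization

Art. I. sells goods at retail; vehicles 31 ≥ 18; closes 8:00 PM, at/before 1:00 AM → Compliance License not required.
Art. II. sells goods at retail; closes 8:00 PM, at/before 9:00 PM; vehicles 31 < 39 → Trade Authorization required.
Art. III. does not provide personal fitness instruction → Trade Authorization exemption does not apply.
Art. IV. vehicles 31 ≥ 23 → Operating Registration required.
Art. V. vehicles 31 ≤ 32 → Trade License not required.
Art. VI. closes 8:00 PM, after 7:00 PM → General Business Registration not required.
Art. VII. closes 8:00 PM, at/before midnight → Standard License required.
Art. VIII. closes 8:00 PM, at/before 2:00 AM → Commercial Permit not required.
Art. IX. vehicles 31 ≥ 6; closes 8:00 PM, after 6:00 PM; sells goods at retail → Annual Permit not required.
Art. X. closes 8:00 PM, at/before 9:00 PM → Late-Night Registration not required.
Art. XI. vehicles 31 > 14 → Annual Authorization required.
Art. XII. vehicles 31 < 35 → Standard Permit required.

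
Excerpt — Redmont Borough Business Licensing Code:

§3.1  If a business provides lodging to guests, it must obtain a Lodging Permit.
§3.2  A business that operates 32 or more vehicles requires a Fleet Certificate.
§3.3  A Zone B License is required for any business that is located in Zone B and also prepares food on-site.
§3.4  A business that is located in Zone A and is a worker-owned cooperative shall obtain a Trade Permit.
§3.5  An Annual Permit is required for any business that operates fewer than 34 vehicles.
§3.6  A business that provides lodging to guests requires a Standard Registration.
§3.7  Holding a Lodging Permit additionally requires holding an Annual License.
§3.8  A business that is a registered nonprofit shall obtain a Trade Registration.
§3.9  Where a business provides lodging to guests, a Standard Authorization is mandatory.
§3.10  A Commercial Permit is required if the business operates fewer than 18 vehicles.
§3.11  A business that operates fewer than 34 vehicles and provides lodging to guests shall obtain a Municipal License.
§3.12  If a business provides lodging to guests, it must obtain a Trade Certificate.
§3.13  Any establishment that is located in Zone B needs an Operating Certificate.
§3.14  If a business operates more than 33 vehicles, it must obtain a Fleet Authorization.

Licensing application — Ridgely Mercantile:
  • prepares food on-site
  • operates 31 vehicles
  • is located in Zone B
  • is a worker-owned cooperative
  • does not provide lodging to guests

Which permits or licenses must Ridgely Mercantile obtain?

Annual Permit, Operating Certificate, Zone B License

§3.1 does not provide lodging to guests → Lodging Permit not required.
§3.2 vehicles 31 < 32 → Fleet Certificate not required.
§3.3 is located in Zone B; prepares food on-site → Zone B License required.
§3.4 is located in Zone B (not: is located in Zone A); is a worker-owned cooperative → Trade Permit not required.
§3.5 vehicles 31 < 34 → Annual Permit required.
§3.6 does not provide lodging to guests → Standard Registration not required.
§3.7 Lodging Permit is not required → no effect.
§3.8 is a worker-owned cooperative (not: is a registered nonprofit) → Trade Registration not required.
§3.9 does not provide lodging to guests → Standard Authorization not required.
§3.10 vehicles 31 ≥ 18 → Commercial Permit not required.
§3.11 vehicles 31 < 34; does not provide lodging to guests → Municipal License not required.
§3.12 does not provide lodging to guests → Trade Certificate not required.
§3.13 is located in Zone B → Operating Certificate required.
§3.14 vehicles 31 ≤ 33 → Fleet Authorization not required.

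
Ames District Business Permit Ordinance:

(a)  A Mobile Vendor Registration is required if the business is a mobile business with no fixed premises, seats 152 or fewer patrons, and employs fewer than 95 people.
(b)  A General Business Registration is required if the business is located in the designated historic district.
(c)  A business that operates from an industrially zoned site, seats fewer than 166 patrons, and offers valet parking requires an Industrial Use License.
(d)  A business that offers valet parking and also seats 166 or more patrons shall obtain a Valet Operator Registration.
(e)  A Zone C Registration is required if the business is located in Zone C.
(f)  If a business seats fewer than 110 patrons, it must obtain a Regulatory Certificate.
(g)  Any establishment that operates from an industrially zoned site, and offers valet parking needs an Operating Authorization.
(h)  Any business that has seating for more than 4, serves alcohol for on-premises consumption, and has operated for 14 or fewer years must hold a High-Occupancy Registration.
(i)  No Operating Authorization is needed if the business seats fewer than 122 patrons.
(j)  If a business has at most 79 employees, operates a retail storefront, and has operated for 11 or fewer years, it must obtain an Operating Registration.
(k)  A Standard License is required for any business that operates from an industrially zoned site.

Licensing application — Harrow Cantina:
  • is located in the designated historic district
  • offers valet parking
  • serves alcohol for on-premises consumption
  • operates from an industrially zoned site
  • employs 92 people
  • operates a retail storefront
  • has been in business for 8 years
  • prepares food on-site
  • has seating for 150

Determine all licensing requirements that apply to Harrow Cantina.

(a) operates from an industrially zoned site (not: is a mobile business with no fixed premises); seating 150 ≤ 152; employees 92 < 95 → Mobile Vendor Registration not required.
(b) is located in the designated historic district → General Business Registration required.
(c) operates from an industrially zoned site; seating 150 < 166; offers valet parking → Industrial Use License required.
(d) offers valet parking; seating 150 < 166 → Valet Operator Registration not required.
(e) is located in the designated historic district (not: is located in Zone C) → Zone C Registration not required.
(f) seating 150 ≥ 110 → Regulatory Certificate not required.
(g) operates from an industrially zoned site; offers valet parking → Operating Authorization required.
(h) seating 150 > 4; serves alcohol for on-premises consumption; years in business 8 ≤ 14 → High-Occupancy Registration required.
(i) seating 150 ≥ 122 → Operating Authorization exemption does not apply.
(j) employees 92 > 79; operates a retail storefront; years in business 8 ≤ 11 → Operating Registration not required.
(k) operates from an industrially zoned site → Standard License required.

General Business Registration, High-Occupancy Registration, Industrial Use License, Operating Authorization, Standard License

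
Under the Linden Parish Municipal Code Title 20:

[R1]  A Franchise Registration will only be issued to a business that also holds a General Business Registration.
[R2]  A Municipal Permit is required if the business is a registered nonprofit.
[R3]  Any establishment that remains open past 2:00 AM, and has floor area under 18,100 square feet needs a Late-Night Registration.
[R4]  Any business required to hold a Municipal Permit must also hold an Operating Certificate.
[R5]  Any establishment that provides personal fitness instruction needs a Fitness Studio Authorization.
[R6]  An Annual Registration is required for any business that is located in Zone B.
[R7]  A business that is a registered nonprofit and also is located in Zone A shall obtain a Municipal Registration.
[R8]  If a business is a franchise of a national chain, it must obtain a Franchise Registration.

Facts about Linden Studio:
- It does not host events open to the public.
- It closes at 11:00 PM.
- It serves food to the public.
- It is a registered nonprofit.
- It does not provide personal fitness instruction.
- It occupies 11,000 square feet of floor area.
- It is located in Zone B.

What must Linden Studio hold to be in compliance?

Annual Registration, Municipal Permit, Operating Certificate

[R1] Franchise Registration is not required → no effect.
[R2] is a registered nonprofit → Municipal Permit required.
[R3] closes 11:00 PM, at/before 2:00 AM; floor area 11,000 square feet < 18,100 square feet → Late-Night Registration not required.
[R4] Municipal Permit is required → Operating Certificate also required.
[R5] does not provide personal fitness instruction → Fitness Studio Authorization not required.
[R6] is located in Zone B → Annual Registration required.
[R7] is a registered nonprofit; is located in Zone B (not: is located in Zone A) → Municipal Registration not required.
[R8] is a registered nonprofit (not: is a franchise of a national chain) → Franchise Registration not required.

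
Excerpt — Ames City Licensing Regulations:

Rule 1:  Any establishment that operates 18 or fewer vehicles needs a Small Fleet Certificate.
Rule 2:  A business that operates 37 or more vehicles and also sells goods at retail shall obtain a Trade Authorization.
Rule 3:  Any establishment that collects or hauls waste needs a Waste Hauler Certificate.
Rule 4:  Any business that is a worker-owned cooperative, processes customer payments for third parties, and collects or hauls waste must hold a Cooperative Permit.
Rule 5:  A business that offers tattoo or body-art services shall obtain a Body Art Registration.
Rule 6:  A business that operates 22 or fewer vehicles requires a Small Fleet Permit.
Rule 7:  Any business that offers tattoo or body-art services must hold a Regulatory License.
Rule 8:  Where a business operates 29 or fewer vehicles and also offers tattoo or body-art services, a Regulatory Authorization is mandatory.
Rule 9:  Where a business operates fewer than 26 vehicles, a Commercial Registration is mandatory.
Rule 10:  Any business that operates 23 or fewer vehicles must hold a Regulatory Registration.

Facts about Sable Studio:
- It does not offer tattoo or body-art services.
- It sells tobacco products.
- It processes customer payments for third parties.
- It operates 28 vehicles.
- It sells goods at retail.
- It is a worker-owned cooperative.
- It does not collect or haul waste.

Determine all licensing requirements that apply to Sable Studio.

None

Rule 1: vehicles 28 > 18 → Small Fleet Certificate not required.
Rule 2: vehicles 28 < 37; sells goods at retail → Trade Authorization not required.
Rule 3: does not collect or haul waste → Waste Hauler Certificate not required.
Rule 4: is a worker-owned cooperative; processes customer payments for third parties; does not collect or haul waste → Cooperative Permit not required.
Rule 5: does not offer tattoo or body-art services → Body Art Registration not required.
Rule 6: vehicles 28 > 22 → Small Fleet Permit not required.
Rule 7: does not offer tattoo or body-art services → Regulatory License not required.
Rule 8: vehicles 28 ≤ 29; does not offer tattoo or body-art services → Regulatory Authorization not required.
Rule 9: vehicles 28 ≥ 26 → Commercial Registration not required.
Rule 10: vehicles 28 > 23 → Regulatory Registration not required.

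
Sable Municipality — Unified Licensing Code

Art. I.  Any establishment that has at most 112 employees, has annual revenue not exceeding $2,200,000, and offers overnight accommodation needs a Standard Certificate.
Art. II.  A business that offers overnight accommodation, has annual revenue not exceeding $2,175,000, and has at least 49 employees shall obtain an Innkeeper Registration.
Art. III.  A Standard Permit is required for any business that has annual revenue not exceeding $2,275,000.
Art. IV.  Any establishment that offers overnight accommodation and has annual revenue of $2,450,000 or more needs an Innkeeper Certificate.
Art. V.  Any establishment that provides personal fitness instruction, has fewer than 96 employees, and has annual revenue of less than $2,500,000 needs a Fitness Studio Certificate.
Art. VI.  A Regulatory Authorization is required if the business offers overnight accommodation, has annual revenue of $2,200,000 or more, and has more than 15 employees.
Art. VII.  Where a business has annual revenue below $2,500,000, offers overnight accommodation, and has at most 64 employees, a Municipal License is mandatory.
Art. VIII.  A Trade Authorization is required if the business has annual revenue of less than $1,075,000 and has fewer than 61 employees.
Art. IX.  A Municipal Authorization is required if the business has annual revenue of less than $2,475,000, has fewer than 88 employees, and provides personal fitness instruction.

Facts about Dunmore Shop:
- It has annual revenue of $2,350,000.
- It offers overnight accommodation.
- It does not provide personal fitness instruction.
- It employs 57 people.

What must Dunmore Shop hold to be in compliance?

Art. I. employees 57 ≤ 112; revenue $2,350,000 > $2,200,000; offers overnight accommodation → Standard Certificate not required.
Art. II. offers overnight accommodation; revenue $2,350,000 > $2,175,000; employees 57 ≥ 49 → Innkeeper Registration not required.
Art. III. revenue $2,350,000 > $2,275,000 → Standard Permit not required.
Art. IV. offers overnight accommodation; revenue $2,350,000 < $2,450,000 → Innkeeper Certificate not required.
Art. V. does not provide personal fitness instruction; employees 57 < 96; revenue $2,350,000 < $2,500,000 → Fitness Studio Certificate not required.
Art. VI. offers overnight accommodation; revenue $2,350,000 ≥ $2,200,000; employees 57 > 15 → Regulatory Authorization required.
Art. VII. revenue $2,350,000 < $2,500,000; offers overnight accommodation; employees 57 ≤ 64 → Municipal License required.
Art. VIII. revenue $2,350,000 ≥ $1,075,000; employees 57 < 61 → Trade Authorization not required.
Art. IX. revenue $2,350,000 < $2,475,000; employees 57 < 88; does not provide personal fitness instruction → Municipal Authorization not required.

Municipal License, Regulatory Authorization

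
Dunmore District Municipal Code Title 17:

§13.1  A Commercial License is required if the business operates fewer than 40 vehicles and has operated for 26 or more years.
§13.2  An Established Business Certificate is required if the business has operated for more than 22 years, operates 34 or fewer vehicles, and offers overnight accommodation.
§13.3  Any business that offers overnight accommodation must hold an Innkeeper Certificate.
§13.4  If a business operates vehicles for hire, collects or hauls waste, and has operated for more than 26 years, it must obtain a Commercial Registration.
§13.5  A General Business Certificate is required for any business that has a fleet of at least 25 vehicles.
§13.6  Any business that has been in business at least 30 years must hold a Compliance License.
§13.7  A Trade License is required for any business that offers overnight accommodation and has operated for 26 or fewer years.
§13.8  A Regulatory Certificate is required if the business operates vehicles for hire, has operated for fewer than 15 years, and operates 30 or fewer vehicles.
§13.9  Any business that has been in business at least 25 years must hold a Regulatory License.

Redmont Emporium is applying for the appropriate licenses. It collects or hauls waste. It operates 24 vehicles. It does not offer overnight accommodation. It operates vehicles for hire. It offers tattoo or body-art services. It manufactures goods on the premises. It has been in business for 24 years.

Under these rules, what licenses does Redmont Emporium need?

None

§13.1 vehicles 24 < 40; years in business 24 < 26 → Commercial License not required.
§13.2 years in business 24 > 22; vehicles 24 ≤ 34; does not offer overnight accommodation → Established Business Certificate not required.
§13.3 does not offer overnight accommodation → Innkeeper Certificate not required.
§13.4 operates vehicles for hire; collects or hauls waste; years in business 24 ≤ 26 → Commercial Registration not required.
§13.5 vehicles 24 < 25 → General Business Certificate not required.
§13.6 years in business 24 < 30 → Compliance License not required.
§13.7 does not offer overnight accommodation; years in business 24 ≤ 26 → Trade License not required.
§13.8 operates vehicles for hire; years in business 24 ≥ 15; vehicles 24 ≤ 30 → Regulatory Certificate not required.
§13.9 years in business 24 < 25 → Regulatory License not required.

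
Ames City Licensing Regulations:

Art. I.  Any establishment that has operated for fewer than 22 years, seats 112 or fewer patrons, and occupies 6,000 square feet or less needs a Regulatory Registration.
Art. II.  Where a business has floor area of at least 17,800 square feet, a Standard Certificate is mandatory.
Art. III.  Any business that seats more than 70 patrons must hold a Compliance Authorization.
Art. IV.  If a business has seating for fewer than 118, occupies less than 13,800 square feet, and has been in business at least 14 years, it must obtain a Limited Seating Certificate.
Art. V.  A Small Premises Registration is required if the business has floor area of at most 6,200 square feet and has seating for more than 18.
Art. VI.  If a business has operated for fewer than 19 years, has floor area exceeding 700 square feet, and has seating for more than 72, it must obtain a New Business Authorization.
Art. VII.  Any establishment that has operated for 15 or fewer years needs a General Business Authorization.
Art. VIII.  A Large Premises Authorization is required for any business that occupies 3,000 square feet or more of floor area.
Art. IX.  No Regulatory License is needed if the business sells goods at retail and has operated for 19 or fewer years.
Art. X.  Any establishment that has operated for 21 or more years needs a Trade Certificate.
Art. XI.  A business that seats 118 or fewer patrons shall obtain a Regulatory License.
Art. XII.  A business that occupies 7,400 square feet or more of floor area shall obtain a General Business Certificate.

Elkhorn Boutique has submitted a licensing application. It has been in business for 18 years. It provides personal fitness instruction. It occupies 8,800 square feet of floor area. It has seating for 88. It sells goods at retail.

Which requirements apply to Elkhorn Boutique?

Compliance Authorization, General Business Certificate, Large Premises Authorization, Limited Seating Certificate, New Business Authorization

Art. I. years in business 18 < 22; seating 88 ≤ 112; floor area 8,800 square feet > 6,000 square feet → Regulatory Registration not required.
Art. II. floor area 8,800 square feet < 17,800 square feet → Standard Certificate not required.
Art. III. seating 88 > 70 → Compliance Authorization required.
Art. IV. seating 88 < 118; floor area 8,800 square feet < 13,800 square feet; years in business 18 ≥ 14 → Limited Seating Certificate required.
Art. V. floor area 8,800 square feet > 6,200 square feet; seating 88 > 18 → Small Premises Registration not required.
Art. VI. years in business 18 < 19; floor area 8,800 square feet > 700 square feet; seating 88 > 72 → New Business Authorization required.
Art. VII. years in business 18 > 15 → General Business Authorization not required.
Art. VIII. floor area 8,800 square feet ≥ 3,000 square feet → Large Premises Authorization required.
Art. IX. sells goods at retail; years in business 18 ≤ 19 → exempt from Regulatory License.
Art. X. years in business 18 < 21 → Trade Certificate not required.
Art. XI. seating 88 ≤ 118 → Regulatory License required.
Art. XII. floor area 8,800 square feet ≥ 7,400 square feet → General Business Certificate required.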